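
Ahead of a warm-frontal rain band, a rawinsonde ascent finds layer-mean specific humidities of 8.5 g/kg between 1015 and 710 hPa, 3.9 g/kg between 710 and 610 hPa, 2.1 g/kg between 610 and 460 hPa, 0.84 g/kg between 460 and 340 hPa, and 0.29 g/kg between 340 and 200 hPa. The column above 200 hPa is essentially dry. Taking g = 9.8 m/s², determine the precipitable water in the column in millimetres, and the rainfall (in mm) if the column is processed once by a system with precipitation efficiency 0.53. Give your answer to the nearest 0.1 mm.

PW ≈ 35.1 mm; rainfall ≈ 18.6 mm

Precipitable water is the column-integrated vapour mass per unit area: PW = (1/g) Σ q̄ Δp, with q in kg/kg and Δp in Pa (1 kg/m² of water = 1 mm).
Layer 1015–710 hPa: Δp = 305 hPa = 30500 Pa, q̄ = 0.0085 kg/kg → 0.0085 × 30500 / 9.8 = 26.45 mm
Layer 710–610 hPa: Δp = 100 hPa = 10000 Pa, q̄ = 0.0039 kg/kg → 0.0039 × 10000 / 9.8 = 3.98 mm
Layer 610–460 hPa: Δp = 150 hPa = 15000 Pa, q̄ = 0.0021 kg/kg → 0.0021 × 15000 / 9.8 = 3.21 mm
Layer 460–340 hPa: Δp = 120 hPa = 12000 Pa, q̄ = 0.00084 kg/kg → 0.00084 × 12000 / 9.8 = 1.03 mm
Layer 340–200 hPa: Δp = 140 hPa = 14000 Pa, q̄ = 0.00029 kg/kg → 0.00029 × 14000 / 9.8 = 0.41 mm
PW = 26.45 + 3.98 + 3.21 + 1.03 + 0.41 = 35.08 ≈ 35.1 mm.
Rainfall = ε × PW = 0.53 × 35.1 = 18.6 mm.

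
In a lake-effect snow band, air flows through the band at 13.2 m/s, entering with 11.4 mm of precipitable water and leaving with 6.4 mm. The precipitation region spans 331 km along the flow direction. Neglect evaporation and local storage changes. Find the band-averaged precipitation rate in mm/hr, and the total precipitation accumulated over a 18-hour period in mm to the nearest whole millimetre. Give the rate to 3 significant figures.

R ≈ 0.718 mm/hr; total ≈ 13 mm

Column moisture flux per unit crosswind length is F = V × PW.
Inflow: F_in = 13.2 × 11.4 = 150.48 mm·m/s
Outflow: F_out = 13.2 × 6.4 = 84.48 mm·m/s
Steady-state rate R = (F_in − F_out)/L = (150.48 − 84.48) / 331000 m = 1.994e-04 mm/s.
R = 1.994e-04 × 3600 = 0.718 mm/hr.
Over 18 h: total = 0.718 × 18 = 12.924 ≈ 13 mm.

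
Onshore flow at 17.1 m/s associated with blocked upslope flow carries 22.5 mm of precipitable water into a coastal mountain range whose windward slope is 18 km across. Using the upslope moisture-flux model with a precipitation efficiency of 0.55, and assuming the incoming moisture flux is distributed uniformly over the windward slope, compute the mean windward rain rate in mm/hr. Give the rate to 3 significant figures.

Incoming column moisture flux per unit ridge length: F = V × PW = 17.1 × 22.5 = 384.75 mm·m/s.
Spread over the 18 km slope with efficiency ε = 0.55: R = ε·F/W = 0.55 × 384.75 / 18000 m = 1.176e-02 mm/s.
R = 1.176e-02 × 3600 = 42.3 mm/hr.

R ≈ 42.3 mm/hr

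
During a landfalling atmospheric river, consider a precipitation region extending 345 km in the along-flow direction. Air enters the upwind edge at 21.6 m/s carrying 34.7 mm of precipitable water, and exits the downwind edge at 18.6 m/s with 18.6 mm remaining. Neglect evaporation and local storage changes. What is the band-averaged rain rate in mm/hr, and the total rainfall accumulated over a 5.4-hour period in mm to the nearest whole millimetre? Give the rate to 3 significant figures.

R ≈ 4.21 mm/hr; total ≈ 23 mm

Column moisture flux per unit crosswind length is F = V × PW.
Inflow: F_in = 21.6 × 34.7 = 749.52 mm·m/s
Outflow: F_out = 18.6 × 18.6 = 345.96 mm·m/s
Steady-state rate R = (F_in − F_out)/L = (749.52 − 345.96) / 345000 m = 1.170e-03 mm/s.
R = 1.170e-03 × 3600 = 4.21 mm/hr.
Over 5.4 h: total = 4.21 × 5.4 = 22.734 ≈ 23 mm.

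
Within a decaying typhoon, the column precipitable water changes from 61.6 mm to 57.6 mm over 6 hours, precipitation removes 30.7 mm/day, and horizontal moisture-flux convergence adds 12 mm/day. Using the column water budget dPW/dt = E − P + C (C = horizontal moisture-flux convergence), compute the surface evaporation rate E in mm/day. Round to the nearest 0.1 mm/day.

dPW/dt = (57.6 − 61.6) mm / (6/24 day) = -16.000 mm/day.
E = dPW/dt + P − C = (-16.000) + 30.7 − (12) = 2.7 mm/day.

E ≈ 2.7 mm/day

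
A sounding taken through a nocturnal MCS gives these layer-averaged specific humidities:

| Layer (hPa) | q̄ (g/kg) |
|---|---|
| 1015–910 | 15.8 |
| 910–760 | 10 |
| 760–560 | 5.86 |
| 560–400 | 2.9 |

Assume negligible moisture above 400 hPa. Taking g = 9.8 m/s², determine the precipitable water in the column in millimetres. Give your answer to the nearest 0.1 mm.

Precipitable water is the column-integrated vapour mass per unit area: PW = (1/g) Σ q̄ Δp, with q in kg/kg and Δp in Pa (1 kg/m² of water = 1 mm).
Layer 1015–910 hPa: Δp = 105 hPa = 10500 Pa, q̄ = 0.0158 kg/kg → 0.0158 × 10500 / 9.8 = 16.93 mm
Layer 910–760 hPa: Δp = 150 hPa = 15000 Pa, q̄ = 0.01 kg/kg → 0.01 × 15000 / 9.8 = 15.31 mm
Layer 760–560 hPa: Δp = 200 hPa = 20000 Pa, q̄ = 0.00586 kg/kg → 0.00586 × 20000 / 9.8 = 11.96 mm
Layer 560–400 hPa: Δp = 160 hPa = 16000 Pa, q̄ = 0.0029 kg/kg → 0.0029 × 16000 / 9.8 = 4.73 mm
PW = 16.93 + 15.31 + 11.96 + 4.73 = 48.93 ≈ 48.9 mm.

PW ≈ 48.9 mm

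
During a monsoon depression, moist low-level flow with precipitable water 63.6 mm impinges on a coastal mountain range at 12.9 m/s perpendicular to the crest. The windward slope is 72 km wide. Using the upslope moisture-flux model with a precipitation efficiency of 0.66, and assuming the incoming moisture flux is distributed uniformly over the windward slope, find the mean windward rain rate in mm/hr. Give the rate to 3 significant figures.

R ≈ 27.1 mm/hr

Incoming column moisture flux per unit ridge length: F = V × PW = 12.9 × 63.6 = 820.44 mm·m/s.
Spread over the 72 km slope with efficiency ε = 0.66: R = ε·F/W = 0.66 × 820.44 / 72000 m = 7.521e-03 mm/s.
R = 7.521e-03 × 3600 = 27.1 mm/hr.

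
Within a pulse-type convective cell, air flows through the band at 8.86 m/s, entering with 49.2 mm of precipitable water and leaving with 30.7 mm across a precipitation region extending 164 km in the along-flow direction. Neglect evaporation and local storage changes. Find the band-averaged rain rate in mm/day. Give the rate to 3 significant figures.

R ≈ 86.4 mm/day

Column moisture flux per unit crosswind length is F = V × PW.
Inflow: F_in = 8.86 × 49.2 = 435.912 mm·m/s
Outflow: F_out = 8.86 × 30.7 = 272.002 mm·m/s
Steady-state rate R = (F_in − F_out)/L = (435.912 − 272.002) / 164000 m = 9.995e-04 mm/s.
R = 9.995e-04 × 3600 × 24 = 86.4 mm/day.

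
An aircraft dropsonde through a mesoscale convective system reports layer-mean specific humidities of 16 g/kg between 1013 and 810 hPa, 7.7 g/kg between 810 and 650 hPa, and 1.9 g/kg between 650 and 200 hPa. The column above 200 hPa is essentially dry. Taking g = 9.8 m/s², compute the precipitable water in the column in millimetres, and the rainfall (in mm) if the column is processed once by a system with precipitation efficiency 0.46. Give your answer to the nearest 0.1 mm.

Precipitable water is the column-integrated vapour mass per unit area: PW = (1/g) Σ q̄ Δp, with q in kg/kg and Δp in Pa (1 kg/m² of water = 1 mm).
Layer 1013–810 hPa: Δp = 203 hPa = 20300 Pa, q̄ = 0.016 kg/kg → 0.016 × 20300 / 9.8 = 33.14 mm
Layer 810–650 hPa: Δp = 160 hPa = 16000 Pa, q̄ = 0.0077 kg/kg → 0.0077 × 16000 / 9.8 = 12.57 mm
Layer 650–200 hPa: Δp = 450 hPa = 45000 Pa, q̄ = 0.0019 kg/kg → 0.0019 × 45000 / 9.8 = 8.72 mm
PW = 33.14 + 12.57 + 8.72 = 54.43 ≈ 54.4 mm.
Rainfall = ε × PW = 0.46 × 54.4 = 25.0 mm.

PW ≈ 54.4 mm; rainfall ≈ 25.0 mm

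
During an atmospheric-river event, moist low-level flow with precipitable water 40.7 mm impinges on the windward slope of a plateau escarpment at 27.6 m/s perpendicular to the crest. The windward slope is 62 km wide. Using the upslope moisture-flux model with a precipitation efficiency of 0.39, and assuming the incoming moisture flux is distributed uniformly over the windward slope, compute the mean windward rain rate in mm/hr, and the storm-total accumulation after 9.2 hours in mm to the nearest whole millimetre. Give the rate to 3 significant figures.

Incoming column moisture flux per unit ridge length: F = V × PW = 27.6 × 40.7 = 1123.32 mm·m/s.
Spread over the 62 km slope with efficiency ε = 0.39: R = ε·F/W = 0.39 × 1123.32 / 62000 m = 7.066e-03 mm/s.
R = 7.066e-03 × 3600 = 25.4 mm/hr.
Over 9.2 h: total = 25.4 × 9.2 = 233.68 ≈ 234 mm.

R ≈ 25.4 mm/hr; total ≈ 234 mm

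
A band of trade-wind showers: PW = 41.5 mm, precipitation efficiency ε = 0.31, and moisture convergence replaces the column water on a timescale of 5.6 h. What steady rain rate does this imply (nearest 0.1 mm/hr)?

Each overturning extracts ε × PW = 0.31 × 41.5 = 12.865 mm.
Rate = ε·PW / τ = 12.865 / 5.6 h = 2.3 mm/hr.

R ≈ 2.3 mm/hr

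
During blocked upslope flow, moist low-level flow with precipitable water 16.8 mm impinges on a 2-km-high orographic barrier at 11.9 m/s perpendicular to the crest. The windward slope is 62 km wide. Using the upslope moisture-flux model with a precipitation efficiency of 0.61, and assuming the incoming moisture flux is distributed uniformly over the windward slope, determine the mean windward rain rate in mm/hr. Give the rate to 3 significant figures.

Incoming column moisture flux per unit ridge length: F = V × PW = 11.9 × 16.8 = 199.92 mm·m/s.
Spread over the 62 km slope with efficiency ε = 0.61: R = ε·F/W = 0.61 × 199.92 / 62000 m = 1.967e-03 mm/s.
R = 1.967e-03 × 3600 = 7.08 mm/hr.

R ≈ 7.08 mm/hr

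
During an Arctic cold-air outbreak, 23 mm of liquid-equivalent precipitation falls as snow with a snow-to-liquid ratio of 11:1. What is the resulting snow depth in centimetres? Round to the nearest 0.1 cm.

Snow depth = liquid × ratio = 23 mm × 11 = 253 mm = 25.3 cm.

snow depth ≈ 25.3 cm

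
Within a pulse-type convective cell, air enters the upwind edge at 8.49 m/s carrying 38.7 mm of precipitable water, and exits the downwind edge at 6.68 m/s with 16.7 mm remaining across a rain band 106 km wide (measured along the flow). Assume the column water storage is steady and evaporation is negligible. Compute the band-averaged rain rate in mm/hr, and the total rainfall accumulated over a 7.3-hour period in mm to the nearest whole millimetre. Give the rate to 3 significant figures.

R ≈ 7.37 mm/hr; total ≈ 54 mm

Column moisture flux per unit crosswind length is F = V × PW.
Inflow: F_in = 8.49 × 38.7 = 328.563 mm·m/s
Outflow: F_out = 6.68 × 16.7 = 111.556 mm·m/s
Steady-state rate R = (F_in − F_out)/L = (328.563 − 111.556) / 106000 m = 2.047e-03 mm/s.
R = 2.047e-03 × 3600 = 7.37 mm/hr.
Over 7.3 h: total = 7.37 × 7.3 = 53.801 ≈ 54 mm.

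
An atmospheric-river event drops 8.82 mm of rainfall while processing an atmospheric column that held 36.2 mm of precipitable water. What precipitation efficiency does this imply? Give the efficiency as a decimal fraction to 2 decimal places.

ε = rainfall / PW = 8.82 / 36.2 = 0.24.

ε ≈ 0.24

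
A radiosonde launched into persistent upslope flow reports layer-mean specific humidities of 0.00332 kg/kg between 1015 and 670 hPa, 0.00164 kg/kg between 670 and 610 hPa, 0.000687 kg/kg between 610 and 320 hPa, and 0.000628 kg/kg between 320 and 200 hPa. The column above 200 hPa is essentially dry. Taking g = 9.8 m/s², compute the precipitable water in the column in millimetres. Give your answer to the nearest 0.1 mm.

PW ≈ 15.5 mm

Precipitable water is the column-integrated vapour mass per unit area: PW = (1/g) Σ q̄ Δp, with q in kg/kg and Δp in Pa (1 kg/m² of water = 1 mm).
Layer 1015–670 hPa: Δp = 345 hPa = 34500 Pa, q̄ = 0.00332 kg/kg → 0.00332 × 34500 / 9.8 = 11.69 mm
Layer 670–610 hPa: Δp = 60 hPa = 6000 Pa, q̄ = 0.00164 kg/kg → 0.00164 × 6000 / 9.8 = 1.00 mm
Layer 610–320 hPa: Δp = 290 hPa = 29000 Pa, q̄ = 0.000687 kg/kg → 0.000687 × 29000 / 9.8 = 2.03 mm
Layer 320–200 hPa: Δp = 120 hPa = 12000 Pa, q̄ = 0.000628 kg/kg → 0.000628 × 12000 / 9.8 = 0.77 mm
PW = 11.69 + 1.00 + 2.03 + 0.77 = 15.49 ≈ 15.5 mm.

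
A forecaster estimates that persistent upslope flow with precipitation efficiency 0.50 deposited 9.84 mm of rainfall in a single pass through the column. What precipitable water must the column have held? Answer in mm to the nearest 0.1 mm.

PW = rainfall / ε = 9.84 / 0.50 = 19.7 mm.

PW ≈ 19.7 mm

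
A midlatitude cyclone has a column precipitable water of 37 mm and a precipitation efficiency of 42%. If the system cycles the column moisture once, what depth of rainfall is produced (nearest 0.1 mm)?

Rainfall = ε × PW = 0.42 × 37 = 15.5 mm.

rainfall ≈ 15.5 mm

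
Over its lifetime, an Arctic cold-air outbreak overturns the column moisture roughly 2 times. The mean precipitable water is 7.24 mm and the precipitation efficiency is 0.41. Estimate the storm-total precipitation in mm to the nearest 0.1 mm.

Each cycle deposits ε × PW = 0.41 × 7.24 = 2.9684 mm.
Over 2 cycles: 2 × 2.9684 = 5.9 mm.

precipitation ≈ 5.9 mm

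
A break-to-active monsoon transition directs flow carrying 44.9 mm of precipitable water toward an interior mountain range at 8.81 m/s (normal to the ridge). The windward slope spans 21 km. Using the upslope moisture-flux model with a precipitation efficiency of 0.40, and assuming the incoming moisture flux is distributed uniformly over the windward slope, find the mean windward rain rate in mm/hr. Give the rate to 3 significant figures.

Incoming column moisture flux per unit ridge length: F = V × PW = 8.81 × 44.9 = 395.569 mm·m/s.
Spread over the 21 km slope with efficiency ε = 0.40: R = ε·F/W = 0.40 × 395.569 / 21000 m = 7.535e-03 mm/s.
R = 7.535e-03 × 3600 = 27.1 mm/hr.

R ≈ 27.1 mm/hr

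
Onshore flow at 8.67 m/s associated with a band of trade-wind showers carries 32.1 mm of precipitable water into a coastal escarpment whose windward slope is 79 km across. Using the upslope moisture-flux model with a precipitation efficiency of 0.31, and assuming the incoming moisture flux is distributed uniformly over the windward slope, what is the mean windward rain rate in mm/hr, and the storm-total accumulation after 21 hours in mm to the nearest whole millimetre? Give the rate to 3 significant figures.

Incoming column moisture flux per unit ridge length: F = V × PW = 8.67 × 32.1 = 278.307 mm·m/s.
Spread over the 79 km slope with efficiency ε = 0.31: R = ε·F/W = 0.31 × 278.307 / 79000 m = 1.092e-03 mm/s.
R = 1.092e-03 × 3600 = 3.93 mm/hr.
Over 21 h: total = 3.93 × 21 = 82.53 ≈ 83 mm.

R ≈ 3.93 mm/hr; total ≈ 83 mm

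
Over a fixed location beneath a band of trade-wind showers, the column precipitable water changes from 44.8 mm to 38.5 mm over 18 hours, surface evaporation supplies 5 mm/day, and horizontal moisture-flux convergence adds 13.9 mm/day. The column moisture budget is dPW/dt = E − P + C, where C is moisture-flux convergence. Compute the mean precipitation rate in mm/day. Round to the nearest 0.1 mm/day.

dPW/dt = (38.5 − 44.8) mm / (18/24 day) = -8.400 mm/day.
P = E + C − dPW/dt = 5 + (13.9) − (-8.400) = 27.3 mm/day.

P ≈ 27.3 mm/day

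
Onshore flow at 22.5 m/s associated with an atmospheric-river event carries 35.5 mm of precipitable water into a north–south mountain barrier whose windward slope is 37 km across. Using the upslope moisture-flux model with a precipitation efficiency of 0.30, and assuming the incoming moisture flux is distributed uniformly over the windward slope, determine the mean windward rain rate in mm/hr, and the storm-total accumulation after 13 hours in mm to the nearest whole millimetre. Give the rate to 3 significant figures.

R ≈ 23.3 mm/hr; total ≈ 303 mm

Incoming column moisture flux per unit ridge length: F = V × PW = 22.5 × 35.5 = 798.75 mm·m/s.
Spread over the 37 km slope with efficiency ε = 0.30: R = ε·F/W = 0.30 × 798.75 / 37000 m = 6.476e-03 mm/s.
R = 6.476e-03 × 3600 = 23.3 mm/hr.
Over 13 h: total = 23.3 × 13 = 302.9 ≈ 303 mm.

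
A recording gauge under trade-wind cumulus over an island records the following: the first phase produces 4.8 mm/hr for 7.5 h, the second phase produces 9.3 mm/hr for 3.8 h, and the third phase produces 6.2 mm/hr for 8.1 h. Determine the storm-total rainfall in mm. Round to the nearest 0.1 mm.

Total = Σ Rᵢ Δtᵢ = 4.8 × 7.5 + 9.3 × 3.8 + 6.2 × 8.1
      = 36 + 35.34 + 50.22 = 121.6 mm.

total ≈ 121.6 mm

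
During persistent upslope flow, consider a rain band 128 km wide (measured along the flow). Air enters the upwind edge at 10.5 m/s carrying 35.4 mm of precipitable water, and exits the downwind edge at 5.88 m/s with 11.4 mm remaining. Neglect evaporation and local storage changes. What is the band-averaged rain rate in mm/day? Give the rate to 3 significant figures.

Column moisture flux per unit crosswind length is F = V × PW.
Inflow: F_in = 10.5 × 35.4 = 371.7 mm·m/s
Outflow: F_out = 5.88 × 11.4 = 67.032 mm·m/s
Steady-state rate R = (F_in − F_out)/L = (371.7 − 67.032) / 128000 m = 2.380e-03 mm/s.
R = 2.380e-03 × 3600 × 24 = 206 mm/day.

R ≈ 206 mm/day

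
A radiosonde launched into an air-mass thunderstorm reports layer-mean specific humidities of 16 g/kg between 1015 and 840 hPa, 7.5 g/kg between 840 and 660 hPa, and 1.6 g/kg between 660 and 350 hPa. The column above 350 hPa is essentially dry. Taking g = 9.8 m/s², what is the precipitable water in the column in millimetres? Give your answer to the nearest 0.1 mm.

Precipitable water is the column-integrated vapour mass per unit area: PW = (1/g) Σ q̄ Δp, with q in kg/kg and Δp in Pa (1 kg/m² of water = 1 mm).
Layer 1015–840 hPa: Δp = 175 hPa = 17500 Pa, q̄ = 0.016 kg/kg → 0.016 × 17500 / 9.8 = 28.57 mm
Layer 840–660 hPa: Δp = 180 hPa = 18000 Pa, q̄ = 0.0075 kg/kg → 0.0075 × 18000 / 9.8 = 13.78 mm
Layer 660–350 hPa: Δp = 310 hPa = 31000 Pa, q̄ = 0.0016 kg/kg → 0.0016 × 31000 / 9.8 = 5.06 mm
PW = 28.57 + 13.78 + 5.06 = 47.41 ≈ 47.4 mm.

PW ≈ 47.4 mm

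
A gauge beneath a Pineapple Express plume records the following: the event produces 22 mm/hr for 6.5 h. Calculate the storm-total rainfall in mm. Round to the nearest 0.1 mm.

Total = Σ Rᵢ Δtᵢ = 22 × 6.5
      = 143 = 143.0 mm.

total ≈ 143.0 mm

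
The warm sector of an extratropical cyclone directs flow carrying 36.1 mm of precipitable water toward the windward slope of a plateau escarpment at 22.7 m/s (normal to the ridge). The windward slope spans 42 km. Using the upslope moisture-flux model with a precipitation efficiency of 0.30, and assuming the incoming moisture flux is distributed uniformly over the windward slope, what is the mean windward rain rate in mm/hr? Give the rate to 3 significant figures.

Incoming column moisture flux per unit ridge length: F = V × PW = 22.7 × 36.1 = 819.47 mm·m/s.
Spread over the 42 km slope with efficiency ε = 0.30: R = ε·F/W = 0.30 × 819.47 / 42000 m = 5.853e-03 mm/s.
R = 5.853e-03 × 3600 = 21.1 mm/hr.

R ≈ 21.1 mm/hr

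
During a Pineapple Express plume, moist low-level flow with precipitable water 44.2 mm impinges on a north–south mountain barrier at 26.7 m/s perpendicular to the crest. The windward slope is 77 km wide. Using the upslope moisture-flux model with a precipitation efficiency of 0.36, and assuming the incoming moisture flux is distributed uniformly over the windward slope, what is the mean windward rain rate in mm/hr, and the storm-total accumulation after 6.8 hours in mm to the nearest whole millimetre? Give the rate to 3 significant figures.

R ≈ 19.9 mm/hr; total ≈ 135 mm

Incoming column moisture flux per unit ridge length: F = V × PW = 26.7 × 44.2 = 1180.14 mm·m/s.
Spread over the 77 km slope with efficiency ε = 0.36: R = ε·F/W = 0.36 × 1180.14 / 77000 m = 5.518e-03 mm/s.
R = 5.518e-03 × 3600 = 19.9 mm/hr.
Over 6.8 h: total = 19.9 × 6.8 = 135.32 ≈ 135 mm.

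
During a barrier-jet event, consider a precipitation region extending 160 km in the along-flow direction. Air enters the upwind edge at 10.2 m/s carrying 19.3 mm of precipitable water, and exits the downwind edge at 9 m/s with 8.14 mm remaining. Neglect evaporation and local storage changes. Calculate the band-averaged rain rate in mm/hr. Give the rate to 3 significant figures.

Column moisture flux per unit crosswind length is F = V × PW.
Inflow: F_in = 10.2 × 19.3 = 196.86 mm·m/s
Outflow: F_out = 9 × 8.14 = 73.26 mm·m/s
Steady-state rate R = (F_in − F_out)/L = (196.86 − 73.26) / 160000 m = 7.725e-04 mm/s.
R = 7.725e-04 × 3600 = 2.78 mm/hr.

R ≈ 2.78 mm/hr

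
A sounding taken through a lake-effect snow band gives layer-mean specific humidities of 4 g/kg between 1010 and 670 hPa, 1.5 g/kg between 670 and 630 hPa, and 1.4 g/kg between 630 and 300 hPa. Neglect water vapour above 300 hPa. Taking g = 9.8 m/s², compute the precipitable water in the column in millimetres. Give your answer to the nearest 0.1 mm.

Precipitable water is the column-integrated vapour mass per unit area: PW = (1/g) Σ q̄ Δp, with q in kg/kg and Δp in Pa (1 kg/m² of water = 1 mm).
Layer 1010–670 hPa: Δp = 340 hPa = 34000 Pa, q̄ = 0.004 kg/kg → 0.004 × 34000 / 9.8 = 13.88 mm
Layer 670–630 hPa: Δp = 40 hPa = 4000 Pa, q̄ = 0.0015 kg/kg → 0.0015 × 4000 / 9.8 = 0.61 mm
Layer 630–300 hPa: Δp = 330 hPa = 33000 Pa, q̄ = 0.0014 kg/kg → 0.0014 × 33000 / 9.8 = 4.71 mm
PW = 13.88 + 0.61 + 4.71 = 19.20 ≈ 19.2 mm.

PW ≈ 19.2 mm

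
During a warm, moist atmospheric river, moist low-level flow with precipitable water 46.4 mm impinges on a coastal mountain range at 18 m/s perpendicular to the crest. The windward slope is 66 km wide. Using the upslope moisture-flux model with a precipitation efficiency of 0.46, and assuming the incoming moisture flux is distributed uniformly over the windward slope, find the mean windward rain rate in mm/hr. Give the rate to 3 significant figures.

Incoming column moisture flux per unit ridge length: F = V × PW = 18 × 46.4 = 835.2 mm·m/s.
Spread over the 66 km slope with efficiency ε = 0.46: R = ε·F/W = 0.46 × 835.2 / 66000 m = 5.821e-03 mm/s.
R = 5.821e-03 × 3600 = 21.0 mm/hr.

R ≈ 21.0 mm/hr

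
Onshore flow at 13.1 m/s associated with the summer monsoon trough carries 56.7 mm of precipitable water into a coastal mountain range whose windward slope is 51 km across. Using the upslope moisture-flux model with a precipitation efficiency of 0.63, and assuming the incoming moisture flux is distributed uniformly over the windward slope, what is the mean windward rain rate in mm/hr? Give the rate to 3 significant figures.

R ≈ 33.0 mm/hr

Incoming column moisture flux per unit ridge length: F = V × PW = 13.1 × 56.7 = 742.77 mm·m/s.
Spread over the 51 km slope with efficiency ε = 0.63: R = ε·F/W = 0.63 × 742.77 / 51000 m = 9.175e-03 mm/s.
R = 9.175e-03 × 3600 = 33.0 mm/hr.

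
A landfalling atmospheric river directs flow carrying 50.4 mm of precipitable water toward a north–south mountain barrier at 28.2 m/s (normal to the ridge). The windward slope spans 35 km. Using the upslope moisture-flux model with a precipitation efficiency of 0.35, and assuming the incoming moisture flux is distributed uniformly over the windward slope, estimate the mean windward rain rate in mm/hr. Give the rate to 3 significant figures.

R ≈ 51.2 mm/hr

Incoming column moisture flux per unit ridge length: F = V × PW = 28.2 × 50.4 = 1421.28 mm·m/s.
Spread over the 35 km slope with efficiency ε = 0.35: R = ε·F/W = 0.35 × 1421.28 / 35000 m = 1.421e-02 mm/s.
R = 1.421e-02 × 3600 = 51.2 mm/hr.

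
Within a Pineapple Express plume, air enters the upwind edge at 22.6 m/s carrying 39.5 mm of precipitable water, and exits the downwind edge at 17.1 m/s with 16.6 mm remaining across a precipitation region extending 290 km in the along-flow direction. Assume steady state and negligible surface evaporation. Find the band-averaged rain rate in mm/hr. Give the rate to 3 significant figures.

R ≈ 7.56 mm/hr

Column moisture flux per unit crosswind length is F = V × PW.
Inflow: F_in = 22.6 × 39.5 = 892.7 mm·m/s
Outflow: F_out = 17.1 × 16.6 = 283.86 mm·m/s
Steady-state rate R = (F_in − F_out)/L = (892.7 − 283.86) / 290000 m = 2.099e-03 mm/s.
R = 2.099e-03 × 3600 = 7.56 mm/hr.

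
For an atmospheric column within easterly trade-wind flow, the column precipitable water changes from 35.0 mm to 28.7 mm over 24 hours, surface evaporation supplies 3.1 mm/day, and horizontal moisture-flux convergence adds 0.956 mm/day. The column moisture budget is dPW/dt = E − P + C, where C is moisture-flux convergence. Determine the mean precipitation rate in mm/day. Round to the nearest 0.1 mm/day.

P ≈ 10.4 mm/day

dPW/dt = (28.7 − 35.0) mm / (24/24 day) = -6.300 mm/day.
P = E + C − dPW/dt = 3.1 + (0.956) − (-6.300) = 10.4 mm/day.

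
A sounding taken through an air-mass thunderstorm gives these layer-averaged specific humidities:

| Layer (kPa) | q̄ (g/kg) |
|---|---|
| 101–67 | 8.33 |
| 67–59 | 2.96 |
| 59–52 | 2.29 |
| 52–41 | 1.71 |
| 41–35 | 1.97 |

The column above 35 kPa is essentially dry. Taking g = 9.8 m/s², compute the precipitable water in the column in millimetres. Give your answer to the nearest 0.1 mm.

PW ≈ 36.1 mm

Precipitable water is the column-integrated vapour mass per unit area: PW = (1/g) Σ q̄ Δp, with q in kg/kg and Δp in Pa (1 kg/m² of water = 1 mm).
Layer 101–67 kPa: Δp = 340 hPa = 34000 Pa, q̄ = 0.00833 kg/kg → 0.00833 × 34000 / 9.8 = 28.90 mm
Layer 67–59 kPa: Δp = 80 hPa = 8000 Pa, q̄ = 0.00296 kg/kg → 0.00296 × 8000 / 9.8 = 2.42 mm
Layer 59–52 kPa: Δp = 70 hPa = 7000 Pa, q̄ = 0.00229 kg/kg → 0.00229 × 7000 / 9.8 = 1.64 mm
Layer 52–41 kPa: Δp = 110 hPa = 11000 Pa, q̄ = 0.00171 kg/kg → 0.00171 × 11000 / 9.8 = 1.92 mm
Layer 41–35 kPa: Δp = 60 hPa = 6000 Pa, q̄ = 0.00197 kg/kg → 0.00197 × 6000 / 9.8 = 1.21 mm
PW = 28.90 + 2.42 + 1.64 + 1.92 + 1.21 = 36.09 ≈ 36.1 mm.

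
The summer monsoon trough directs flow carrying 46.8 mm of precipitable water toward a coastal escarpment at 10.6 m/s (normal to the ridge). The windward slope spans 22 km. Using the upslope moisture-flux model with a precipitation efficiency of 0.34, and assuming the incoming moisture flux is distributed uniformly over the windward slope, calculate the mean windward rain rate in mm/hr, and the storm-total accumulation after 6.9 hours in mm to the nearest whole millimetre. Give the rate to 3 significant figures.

R ≈ 27.6 mm/hr; total ≈ 190 mm

Incoming column moisture flux per unit ridge length: F = V × PW = 10.6 × 46.8 = 496.08 mm·m/s.
Spread over the 22 km slope with efficiency ε = 0.34: R = ε·F/W = 0.34 × 496.08 / 22000 m = 7.667e-03 mm/s.
R = 7.667e-03 × 3600 = 27.6 mm/hr.
Over 6.9 h: total = 27.6 × 6.9 = 190.44 ≈ 190 mm.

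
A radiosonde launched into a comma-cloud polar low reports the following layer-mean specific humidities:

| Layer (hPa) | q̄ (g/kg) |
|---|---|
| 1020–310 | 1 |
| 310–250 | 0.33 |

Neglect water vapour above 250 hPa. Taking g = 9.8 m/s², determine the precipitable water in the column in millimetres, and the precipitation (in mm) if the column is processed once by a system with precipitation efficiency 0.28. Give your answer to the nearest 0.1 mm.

Precipitable water is the column-integrated vapour mass per unit area: PW = (1/g) Σ q̄ Δp, with q in kg/kg and Δp in Pa (1 kg/m² of water = 1 mm).
Layer 1020–310 hPa: Δp = 710 hPa = 71000 Pa, q̄ = 0.001 kg/kg → 0.001 × 71000 / 9.8 = 7.24 mm
Layer 310–250 hPa: Δp = 60 hPa = 6000 Pa, q̄ = 0.00033 kg/kg → 0.00033 × 6000 / 9.8 = 0.20 mm
PW = 7.24 + 0.20 = 7.44 ≈ 7.4 mm.
Precipitation = ε × PW = 0.28 × 7.4 = 2.1 mm.

PW ≈ 7.4 mm; precipitation ≈ 2.1 mm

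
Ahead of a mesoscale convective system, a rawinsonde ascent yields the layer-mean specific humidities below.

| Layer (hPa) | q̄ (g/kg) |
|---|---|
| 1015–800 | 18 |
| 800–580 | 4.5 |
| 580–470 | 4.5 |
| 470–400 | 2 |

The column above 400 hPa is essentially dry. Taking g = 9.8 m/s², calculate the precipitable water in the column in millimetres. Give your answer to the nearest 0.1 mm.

Precipitable water is the column-integrated vapour mass per unit area: PW = (1/g) Σ q̄ Δp, with q in kg/kg and Δp in Pa (1 kg/m² of water = 1 mm).
Layer 1015–800 hPa: Δp = 215 hPa = 21500 Pa, q̄ = 0.018 kg/kg → 0.018 × 21500 / 9.8 = 39.49 mm
Layer 800–580 hPa: Δp = 220 hPa = 22000 Pa, q̄ = 0.0045 kg/kg → 0.0045 × 22000 / 9.8 = 10.10 mm
Layer 580–470 hPa: Δp = 110 hPa = 11000 Pa, q̄ = 0.0045 kg/kg → 0.0045 × 11000 / 9.8 = 5.05 mm
Layer 470–400 hPa: Δp = 70 hPa = 7000 Pa, q̄ = 0.002 kg/kg → 0.002 × 7000 / 9.8 = 1.43 mm
PW = 39.49 + 10.10 + 5.05 + 1.43 = 56.07 ≈ 56.1 mm.

PW ≈ 56.1 mm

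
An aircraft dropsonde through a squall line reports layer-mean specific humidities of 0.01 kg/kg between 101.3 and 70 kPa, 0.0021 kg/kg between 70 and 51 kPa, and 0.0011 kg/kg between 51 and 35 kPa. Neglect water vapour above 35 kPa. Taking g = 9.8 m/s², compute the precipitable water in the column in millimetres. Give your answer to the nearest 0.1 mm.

Precipitable water is the column-integrated vapour mass per unit area: PW = (1/g) Σ q̄ Δp, with q in kg/kg and Δp in Pa (1 kg/m² of water = 1 mm).
Layer 101.3–70 kPa: Δp = 313 hPa = 31300 Pa, q̄ = 0.01 kg/kg → 0.01 × 31300 / 9.8 = 31.94 mm
Layer 70–51 kPa: Δp = 190 hPa = 19000 Pa, q̄ = 0.0021 kg/kg → 0.0021 × 19000 / 9.8 = 4.07 mm
Layer 51–35 kPa: Δp = 160 hPa = 16000 Pa, q̄ = 0.0011 kg/kg → 0.0011 × 16000 / 9.8 = 1.80 mm
PW = 31.94 + 4.07 + 1.80 = 37.81 ≈ 37.8 mm.

PW ≈ 37.8 mm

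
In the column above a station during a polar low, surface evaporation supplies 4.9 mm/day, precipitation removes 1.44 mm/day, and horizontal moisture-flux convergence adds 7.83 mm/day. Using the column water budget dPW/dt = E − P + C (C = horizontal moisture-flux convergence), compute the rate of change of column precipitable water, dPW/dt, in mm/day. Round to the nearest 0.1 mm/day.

dPW/dt = E − P + C = 4.9 − 1.44 + (7.83) = 11.3 mm/day.

dPW/dt ≈ 11.3 mm/day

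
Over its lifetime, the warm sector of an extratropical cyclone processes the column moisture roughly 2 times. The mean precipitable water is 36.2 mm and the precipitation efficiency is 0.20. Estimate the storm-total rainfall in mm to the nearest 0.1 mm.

rainfall ≈ 14.5 mm

Each cycle deposits ε × PW = 0.20 × 36.2 = 7.24 mm.
Over 2 cycles: 2 × 7.24 = 14.5 mm.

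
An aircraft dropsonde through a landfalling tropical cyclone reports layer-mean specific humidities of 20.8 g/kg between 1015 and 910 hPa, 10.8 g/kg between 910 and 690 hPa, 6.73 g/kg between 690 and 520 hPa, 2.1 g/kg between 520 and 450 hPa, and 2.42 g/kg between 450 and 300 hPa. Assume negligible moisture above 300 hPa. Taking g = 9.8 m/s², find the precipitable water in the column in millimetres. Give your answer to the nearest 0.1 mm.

PW ≈ 63.4 mm

Precipitable water is the column-integrated vapour mass per unit area: PW = (1/g) Σ q̄ Δp, with q in kg/kg and Δp in Pa (1 kg/m² of water = 1 mm).
Layer 1015–910 hPa: Δp = 105 hPa = 10500 Pa, q̄ = 0.0208 kg/kg → 0.0208 × 10500 / 9.8 = 22.29 mm
Layer 910–690 hPa: Δp = 220 hPa = 22000 Pa, q̄ = 0.0108 kg/kg → 0.0108 × 22000 / 9.8 = 24.24 mm
Layer 690–520 hPa: Δp = 170 hPa = 17000 Pa, q̄ = 0.00673 kg/kg → 0.00673 × 17000 / 9.8 = 11.67 mm
Layer 520–450 hPa: Δp = 70 hPa = 7000 Pa, q̄ = 0.0021 kg/kg → 0.0021 × 7000 / 9.8 = 1.50 mm
Layer 450–300 hPa: Δp = 150 hPa = 15000 Pa, q̄ = 0.00242 kg/kg → 0.00242 × 15000 / 9.8 = 3.70 mm
PW = 22.29 + 24.24 + 11.67 + 1.50 + 3.70 = 63.40 ≈ 63.4 mm.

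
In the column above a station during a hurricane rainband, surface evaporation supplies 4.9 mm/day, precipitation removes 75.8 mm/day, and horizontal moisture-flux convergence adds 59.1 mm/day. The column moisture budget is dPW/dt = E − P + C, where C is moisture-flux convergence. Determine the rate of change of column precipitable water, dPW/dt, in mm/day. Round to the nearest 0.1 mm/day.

dPW/dt = E − P + C = 4.9 − 75.8 + (59.1) = -11.8 mm/day.

dPW/dt ≈ -11.8 mm/day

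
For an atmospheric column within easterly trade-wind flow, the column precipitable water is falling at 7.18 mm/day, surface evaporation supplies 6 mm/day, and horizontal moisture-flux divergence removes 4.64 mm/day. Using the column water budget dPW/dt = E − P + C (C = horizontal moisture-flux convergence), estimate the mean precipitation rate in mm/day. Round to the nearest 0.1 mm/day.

dPW/dt = -7.18 mm/day.
P = E + C − dPW/dt = 6 + (-4.64) − (-7.18) = 8.5 mm/day.

P ≈ 8.5 mm/day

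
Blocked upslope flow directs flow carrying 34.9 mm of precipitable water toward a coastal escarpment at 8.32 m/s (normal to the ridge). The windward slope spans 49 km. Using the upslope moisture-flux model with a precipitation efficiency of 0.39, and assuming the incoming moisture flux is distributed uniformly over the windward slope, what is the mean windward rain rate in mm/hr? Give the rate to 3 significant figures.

Incoming column moisture flux per unit ridge length: F = V × PW = 8.32 × 34.9 = 290.368 mm·m/s.
Spread over the 49 km slope with efficiency ε = 0.39: R = ε·F/W = 0.39 × 290.368 / 49000 m = 2.311e-03 mm/s.
R = 2.311e-03 × 3600 = 8.32 mm/hr.

R ≈ 8.32 mm/hr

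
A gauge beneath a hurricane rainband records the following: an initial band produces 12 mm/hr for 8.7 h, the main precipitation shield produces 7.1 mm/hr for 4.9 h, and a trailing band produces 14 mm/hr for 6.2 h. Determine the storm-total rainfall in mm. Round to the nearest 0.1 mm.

total ≈ 226.0 mm

Total = Σ Rᵢ Δtᵢ = 12 × 8.7 + 7.1 × 4.9 + 14 × 6.2
      = 104.4 + 34.79 + 86.8 = 226.0 mm.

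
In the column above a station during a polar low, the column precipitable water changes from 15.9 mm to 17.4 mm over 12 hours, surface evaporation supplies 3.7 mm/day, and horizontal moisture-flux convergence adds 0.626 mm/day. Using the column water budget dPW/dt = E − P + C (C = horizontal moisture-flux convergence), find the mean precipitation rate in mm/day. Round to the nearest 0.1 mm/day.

dPW/dt = (17.4 − 15.9) mm / (12/24 day) = +3.000 mm/day.
P = E + C − dPW/dt = 3.7 + (0.626) − (+3.000) = 1.3 mm/day.

P ≈ 1.3 mm/day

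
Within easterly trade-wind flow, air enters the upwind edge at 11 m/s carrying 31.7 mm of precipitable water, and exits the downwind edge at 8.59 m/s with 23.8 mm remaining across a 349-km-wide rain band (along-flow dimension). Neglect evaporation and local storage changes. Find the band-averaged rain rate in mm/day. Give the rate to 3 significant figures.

R ≈ 35.7 mm/day

Column moisture flux per unit crosswind length is F = V × PW.
Inflow: F_in = 11 × 31.7 = 348.7 mm·m/s
Outflow: F_out = 8.59 × 23.8 = 204.442 mm·m/s
Steady-state rate R = (F_in − F_out)/L = (348.7 − 204.442) / 349000 m = 4.133e-04 mm/s.
R = 4.133e-04 × 3600 × 24 = 35.7 mm/day.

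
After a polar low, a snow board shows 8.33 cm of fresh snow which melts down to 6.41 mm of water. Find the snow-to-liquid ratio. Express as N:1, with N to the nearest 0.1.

ratio ≈ 13.0

Ratio = snow depth / SWE = 83.3 mm / 6.41 mm = 13.0, i.e. 13.0:1.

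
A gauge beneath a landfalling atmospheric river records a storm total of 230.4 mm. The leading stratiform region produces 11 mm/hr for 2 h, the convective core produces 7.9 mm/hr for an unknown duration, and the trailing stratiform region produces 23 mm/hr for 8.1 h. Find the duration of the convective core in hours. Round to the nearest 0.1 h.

duration ≈ 2.8 h

Known phases: 11 × 2 + 23 × 8.1 = 22 + 186.3 = 208.3 mm.
Remaining depth = 230.4 − 208.3 = 22.1 mm.
Duration = 22.1 / 7.9 = 2.8 h.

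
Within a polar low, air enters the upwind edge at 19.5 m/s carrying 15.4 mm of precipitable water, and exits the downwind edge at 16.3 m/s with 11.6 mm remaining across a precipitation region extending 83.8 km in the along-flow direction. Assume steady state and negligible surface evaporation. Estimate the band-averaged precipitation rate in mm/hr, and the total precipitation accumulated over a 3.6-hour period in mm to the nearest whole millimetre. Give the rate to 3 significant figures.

Column moisture flux per unit crosswind length is F = V × PW.
Inflow: F_in = 19.5 × 15.4 = 300.3 mm·m/s
Outflow: F_out = 16.3 × 11.6 = 189.08 mm·m/s
Steady-state rate R = (F_in − F_out)/L = (300.3 − 189.08) / 83800 m = 1.327e-03 mm/s.
R = 1.327e-03 × 3600 = 4.78 mm/hr.
Over 3.6 h: total = 4.78 × 3.6 = 17.208 ≈ 17 mm.

R ≈ 4.78 mm/hr; total ≈ 17 mm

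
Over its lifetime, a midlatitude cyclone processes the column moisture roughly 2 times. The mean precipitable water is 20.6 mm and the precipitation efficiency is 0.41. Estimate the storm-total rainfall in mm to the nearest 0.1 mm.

rainfall ≈ 16.9 mm

Each cycle deposits ε × PW = 0.41 × 20.6 = 8.446 mm.
Over 2 cycles: 2 × 8.446 = 16.9 mm.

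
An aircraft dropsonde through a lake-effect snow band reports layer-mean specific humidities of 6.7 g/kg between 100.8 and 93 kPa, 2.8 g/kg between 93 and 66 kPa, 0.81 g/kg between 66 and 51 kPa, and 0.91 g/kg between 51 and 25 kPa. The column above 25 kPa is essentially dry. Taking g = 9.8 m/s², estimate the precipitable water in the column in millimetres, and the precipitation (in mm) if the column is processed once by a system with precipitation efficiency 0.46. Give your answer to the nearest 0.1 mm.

PW ≈ 16.7 mm; precipitation ≈ 7.7 mm

Precipitable water is the column-integrated vapour mass per unit area: PW = (1/g) Σ q̄ Δp, with q in kg/kg and Δp in Pa (1 kg/m² of water = 1 mm).
Layer 100.8–93 kPa: Δp = 78 hPa = 7800 Pa, q̄ = 0.0067 kg/kg → 0.0067 × 7800 / 9.8 = 5.33 mm
Layer 93–66 kPa: Δp = 270 hPa = 27000 Pa, q̄ = 0.0028 kg/kg → 0.0028 × 27000 / 9.8 = 7.71 mm
Layer 66–51 kPa: Δp = 150 hPa = 15000 Pa, q̄ = 0.00081 kg/kg → 0.00081 × 15000 / 9.8 = 1.24 mm
Layer 51–25 kPa: Δp = 260 hPa = 26000 Pa, q̄ = 0.00091 kg/kg → 0.00091 × 26000 / 9.8 = 2.41 mm
PW = 5.33 + 7.71 + 1.24 + 2.41 = 16.69 ≈ 16.7 mm.
Precipitation = ε × PW = 0.46 × 16.7 = 7.7 mm.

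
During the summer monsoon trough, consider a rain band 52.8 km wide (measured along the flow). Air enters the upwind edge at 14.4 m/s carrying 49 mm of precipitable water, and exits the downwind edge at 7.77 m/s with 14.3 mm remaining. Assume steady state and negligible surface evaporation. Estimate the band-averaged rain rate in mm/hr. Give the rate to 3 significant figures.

R ≈ 40.5 mm/hr

Column moisture flux per unit crosswind length is F = V × PW.
Inflow: F_in = 14.4 × 49 = 705.6 mm·m/s
Outflow: F_out = 7.77 × 14.3 = 111.111 mm·m/s
Steady-state rate R = (F_in − F_out)/L = (705.6 − 111.111) / 52800 m = 1.126e-02 mm/s.
R = 1.126e-02 × 3600 = 40.5 mm/hr.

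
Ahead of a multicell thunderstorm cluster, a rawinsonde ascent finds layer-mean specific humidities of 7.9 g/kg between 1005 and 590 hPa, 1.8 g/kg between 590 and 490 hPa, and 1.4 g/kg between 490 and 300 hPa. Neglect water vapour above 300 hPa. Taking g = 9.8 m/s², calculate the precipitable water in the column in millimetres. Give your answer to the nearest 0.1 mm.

Precipitable water is the column-integrated vapour mass per unit area: PW = (1/g) Σ q̄ Δp, with q in kg/kg and Δp in Pa (1 kg/m² of water = 1 mm).
Layer 1005–590 hPa: Δp = 415 hPa = 41500 Pa, q̄ = 0.0079 kg/kg → 0.0079 × 41500 / 9.8 = 33.45 mm
Layer 590–490 hPa: Δp = 100 hPa = 10000 Pa, q̄ = 0.0018 kg/kg → 0.0018 × 10000 / 9.8 = 1.84 mm
Layer 490–300 hPa: Δp = 190 hPa = 19000 Pa, q̄ = 0.0014 kg/kg → 0.0014 × 19000 / 9.8 = 2.71 mm
PW = 33.45 + 1.84 + 2.71 = 38.00 ≈ 38.0 mm.

PW ≈ 38.0 mm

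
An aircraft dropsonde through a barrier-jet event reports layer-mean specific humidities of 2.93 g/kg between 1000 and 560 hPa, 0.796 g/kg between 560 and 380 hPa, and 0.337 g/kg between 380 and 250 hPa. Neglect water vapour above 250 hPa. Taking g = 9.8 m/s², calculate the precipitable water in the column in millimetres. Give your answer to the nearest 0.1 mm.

PW ≈ 15.1 mm

Precipitable water is the column-integrated vapour mass per unit area: PW = (1/g) Σ q̄ Δp, with q in kg/kg and Δp in Pa (1 kg/m² of water = 1 mm).
Layer 1000–560 hPa: Δp = 440 hPa = 44000 Pa, q̄ = 0.00293 kg/kg → 0.00293 × 44000 / 9.8 = 13.16 mm
Layer 560–380 hPa: Δp = 180 hPa = 18000 Pa, q̄ = 0.000796 kg/kg → 0.000796 × 18000 / 9.8 = 1.46 mm
Layer 380–250 hPa: Δp = 130 hPa = 13000 Pa, q̄ = 0.000337 kg/kg → 0.000337 × 13000 / 9.8 = 0.45 mm
PW = 13.16 + 1.46 + 0.45 = 15.07 ≈ 15.1 mm.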